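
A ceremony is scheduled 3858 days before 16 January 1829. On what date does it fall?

25 June 1818

Count 3858 days before January 16, 1829:
From June 25, 1818 to June 25, 1828: 10 years, of which 3 contain a Feb 29 — 7×365 + 3×366 = 3653 days.
June 1828: 30 − 25 = 5 days remain.
Then July (31), August (31), September (30), October (31), November (30), December (31): 31 + 31 + 30 + 31 + 30 + 31 = 184 days.
January 1–16, 1829: 16 days.
Residual: 205 days.
Total: 3858 days.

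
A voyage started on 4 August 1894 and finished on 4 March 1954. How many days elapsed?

21761

Day-of-year of August 4, 1894: 216.
Day-of-year of March 4, 1954: 63.
1894 has 365 days, so 365 − 216 = 149 days remain in 1894.
Full years 1895–1953: 45 common + 14 leap = 45×365 + 14×366 = 21549 days.
Total: 149 + 21549 + 63 = 21761 days.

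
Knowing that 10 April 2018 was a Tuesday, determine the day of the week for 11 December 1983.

Count forward from the earlier date (December 11, 1983) to the later (April 10, 2018):
Day-of-year of December 11, 1983: 345.
Day-of-year of April 10, 2018: 100.
1983 has 365 days, so 365 − 345 = 20 days remain in 1983.
Full years 1984–2017: 25 common + 9 leap = 25×365 + 9×366 = 12419 days.
Total: 20 + 12419 + 100 = 12539 days.
12539 mod 7 = 2, so 2 days before Tuesday is Sunday.

Sunday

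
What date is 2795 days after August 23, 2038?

April 18, 2046

Count 2795 days after August 23, 2038:
From August 23, 2038 to August 23, 2045: 7 years, of which 2 contain a Feb 29 — 5×365 + 2×366 = 2557 days.
August 2045: 31 − 23 = 8 days remain.
Then September (30), October (31), November (30), December (31), January (31), February 2046 (28), March (31): 30 + 31 + 30 + 31 + 31 + 28 + 31 = 212 days.
April 1–18, 2046: 18 days.
Residual: 238 days.
Total: 2795 days.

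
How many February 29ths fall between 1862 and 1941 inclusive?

19

Years divisible by 4: 1864, 1868, …, 1940 — 20 in all.
Of these, 1900 is divisible by 100 but not 400, so not leap.
Leap years: 20 − 1 = 19.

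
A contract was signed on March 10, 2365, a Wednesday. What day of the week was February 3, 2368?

Saturday

March 10, 2365 → March 10, 2366: 365 days.
March 10, 2366 → March 10, 2367: 365 days.
March 2367: 31 − 10 = 21 days remain.
Then 10 full months totalling 306 days.
February 1–3, 2368: 3 days (2368 is a leap year).
Residual: 330 days.
Total: 1060 days.
1060 mod 7 = 3, so 3 days after Wednesday is Saturday.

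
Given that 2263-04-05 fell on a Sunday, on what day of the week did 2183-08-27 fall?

Count forward from the earlier date (August 27, 2183) to the later (April 5, 2263):
From August 27, 2183 to August 27, 2262: 79 years, of which 19 contain a Feb 29 — 60×365 + 19×366 = 28854 days.
(2200 is not a leap year (divisible by 100 but not 400).)
August 2262: 31 − 27 = 4 days remain.
Then September (30), October (31), November (30), December (31), January (31), February 2263 (28), March (31): 30 + 31 + 30 + 31 + 31 + 28 + 31 = 212 days.
April 1–5, 2263: 5 days.
Residual: 221 days.
Total: 29075 days.
29075 mod 7 = 4, so 4 days before Sunday is Wednesday.

Wednesday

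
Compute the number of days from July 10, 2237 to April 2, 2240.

July 10, 2237 → July 10, 2238: 365 days.
July 10, 2238 → July 10, 2239: 365 days.
July 2239: 31 − 10 = 21 days remain.
Then August (31), September (30), October (31), November (30), December (31), January (31), February 2240 (29), March (31): 31 + 30 + 31 + 30 + 31 + 31 + 29 + 31 = 244 days.
April 1–2, 2240: 2 days.
Residual: 267 days.
Total: 997 days.

997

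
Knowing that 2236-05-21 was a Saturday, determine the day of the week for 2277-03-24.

From May 21, 2236 to May 21, 2276: 40 years, of which 10 contain a Feb 29 — 30×365 + 10×366 = 14610 days.
May 2276: 31 − 21 = 10 days remain.
Then 9 full months totalling 273 days.
March 1–24, 2277: 24 days.
Residual: 307 days.
Total: 14917 days.
14917 is a multiple of 7, so 2277-03-24 falls on the same weekday: Saturday.

Saturday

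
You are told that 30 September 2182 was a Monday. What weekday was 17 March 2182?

Sunday

Count forward from the earlier date (March 17, 2182) to the later (September 30, 2182):
March 2182: 31 − 17 = 14 days remain.
Then April (30), May (31), June (30), July (31), August (31): 30 + 31 + 30 + 31 + 31 = 153 days.
September 1–30, 2182: 30 days.
Total: 14 + 153 + 30 = 197 days.
197 mod 7 = 1, so 1 day before Monday is Sunday.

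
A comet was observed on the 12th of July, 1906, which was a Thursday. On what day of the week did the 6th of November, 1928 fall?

From July 12, 1906 to July 12, 1928: 22 years, of which 6 contain a Feb 29 — 16×365 + 6×366 = 8036 days.
July 1928: 31 − 12 = 19 days remain.
Then August (31), September (30), October (31): 31 + 30 + 31 = 92 days.
November 1–6, 1928: 6 days.
Residual: 117 days.
Total: 8153 days.
8153 mod 7 = 5, so 5 days after Thursday is Tuesday.

Tuesday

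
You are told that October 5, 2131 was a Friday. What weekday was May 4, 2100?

Count forward from the earlier date (May 4, 2100) to the later (October 5, 2131):
From May 4, 2100 to May 4, 2131: 31 years, of which 7 contain a Feb 29 — 24×365 + 7×366 = 11322 days.
May 2131: 31 − 4 = 27 days remain.
Then June (30), July (31), August (31), September (30): 30 + 31 + 31 + 30 = 122 days.
October 1–5, 2131: 5 days.
Residual: 154 days.
Total: 11476 days.
11476 mod 7 = 3, so 3 days before Friday is Tuesday.

Tuesday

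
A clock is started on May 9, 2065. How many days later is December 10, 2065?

215

May 2065: 31 − 9 = 22 days remain.
Then June (30), July (31), August (31), September (30), October (31), November (30): 30 + 31 + 31 + 30 + 31 + 30 = 183 days.
December 1–10, 2065: 10 days.
Total: 22 + 183 + 10 = 215 days.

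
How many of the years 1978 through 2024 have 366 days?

12

Years divisible by 4 in [1978, 2024]: 1980, 1984, 1988, 1992, 1996, 2000, 2004, 2008, 2012, 2016, 2020, 2024.
2000 is divisible by 400, so still leap.
No century exceptions apply. Count: 12.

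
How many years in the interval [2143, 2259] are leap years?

Years divisible by 4: 2144, 2148, …, 2256 — 29 in all.
Of these, 2200 is divisible by 100 but not 400, so not leap.
Leap years: 29 − 1 = 28.

28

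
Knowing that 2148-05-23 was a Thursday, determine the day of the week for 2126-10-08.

Tuesday

Count forward from the earlier date (October 8, 2126) to the later (May 23, 2148):
From October 8, 2126 to October 8, 2147: 21 years, of which 5 contain a Feb 29 — 16×365 + 5×366 = 7670 days.
October 2147: 31 − 8 = 23 days remain.
Then November (30), December (31), January (31), February 2148 (29), March (31), April (30): 30 + 31 + 31 + 29 + 31 + 30 = 182 days.
May 1–23, 2148: 23 days.
Residual: 228 days.
Total: 7898 days.
7898 mod 7 = 2, so 2 days before Thursday is Tuesday.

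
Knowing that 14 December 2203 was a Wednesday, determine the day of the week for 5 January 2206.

Day-of-year of December 14, 2203: 348.
Day-of-year of January 5, 2206: 5.
2203 has 365 days, so 365 − 348 = 17 days remain in 2203.
Full years: 2204: 366; 2205: 365. Sum = 731.
Total: 17 + 731 + 5 = 753 days.
753 mod 7 = 4, so 4 days after Wednesday is Sunday.

Sunday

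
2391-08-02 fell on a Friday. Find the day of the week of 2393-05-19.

Wednesday

August 2391: 31 − 2 = 29 days remain.
Then 20 full months totalling 608 days.
May 1–19, 2393: 19 days.
Total: 29 + 608 + 19 = 656 days.
656 mod 7 = 5, so 5 days after Friday is Wednesday.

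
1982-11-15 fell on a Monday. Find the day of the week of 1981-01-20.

Tuesday

Count forward from the earlier date (January 20, 1981) to the later (November 15, 1982):
January 1981: 31 − 20 = 11 days remain.
Then 21 full months totalling 638 days.
November 1–15, 1982: 15 days.
Total: 11 + 638 + 15 = 664 days.
664 mod 7 = 6, so 6 days before Monday is Tuesday.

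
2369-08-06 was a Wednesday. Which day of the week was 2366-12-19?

Count forward from the earlier date (December 19, 2366) to the later (August 6, 2369):
December 19, 2366 → December 19, 2367: 365 days.
December 19, 2367 → December 19, 2368: 366 days (2368 is a leap year).
December 2368: 31 − 19 = 12 days remain.
Then January (31), February 2369 (28), March (31), April (30), May (31), June (30), July (31): 31 + 28 + 31 + 30 + 31 + 30 + 31 = 212 days.
August 1–6, 2369: 6 days.
Residual: 230 days.
Total: 961 days.
961 mod 7 = 2, so 2 days before Wednesday is Monday.

Monday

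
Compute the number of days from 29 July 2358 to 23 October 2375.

6295

From July 29, 2358 to July 29, 2375: 17 years, of which 4 contain a Feb 29 — 13×365 + 4×366 = 6209 days.
July 2375: 31 − 29 = 2 days remain.
Then August (31), September (30): 31 + 30 = 61 days.
October 1–23, 2375: 23 days.
Residual: 86 days.
Total: 6295 days.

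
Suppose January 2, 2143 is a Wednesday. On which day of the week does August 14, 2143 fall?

Wednesday

January 2143: 31 − 2 = 29 days remain.
Then February 2143 (28), March (31), April (30), May (31), June (30), July (31): 28 + 31 + 30 + 31 + 30 + 31 = 181 days.
August 1–14, 2143: 14 days.
Total: 29 + 181 + 14 = 224 days.
224 is a multiple of 7, so August 14, 2143 falls on the same weekday: Wednesday.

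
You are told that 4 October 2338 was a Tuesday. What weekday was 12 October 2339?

Thursday

October 4, 2338 → October 4, 2339: 365 days.
Within October 2339: 12 − 4 = 8 days.
Total: 373 days.
373 mod 7 = 2, so 2 days after Tuesday is Thursday.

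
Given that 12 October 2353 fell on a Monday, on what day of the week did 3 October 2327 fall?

Count forward from the earlier date (October 3, 2327) to the later (October 12, 2353):
From October 3, 2327 to October 3, 2353: 26 years, of which 7 contain a Feb 29 — 19×365 + 7×366 = 9497 days.
Within October 2353: 12 − 3 = 9 days.
Total: 9506 days.
9506 is a multiple of 7, so 3 October 2327 falls on the same weekday: Monday.

Monday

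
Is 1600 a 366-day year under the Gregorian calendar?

1600 is a leap year (divisible by 400).

Yes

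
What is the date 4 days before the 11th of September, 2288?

the 7th of September, 2288

Count 4 days before September 11, 2288:
Within September 2288: 11 − 7 = 4 days.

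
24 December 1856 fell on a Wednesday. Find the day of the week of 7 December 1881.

Wednesday

From December 24, 1856 to December 24, 1880: 24 years, of which 6 contain a Feb 29 — 18×365 + 6×366 = 8766 days.
December 1880: 31 − 24 = 7 days remain.
Then 11 full months totalling 334 days.
December 1–7, 1881: 7 days.
Residual: 348 days.
Total: 9114 days.
9114 is a multiple of 7, so 7 December 1881 falls on the same weekday: Wednesday.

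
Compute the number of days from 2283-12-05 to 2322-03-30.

Day-of-year of December 5, 2283: 339.
Day-of-year of March 30, 2322: 89.
2283 has 365 days, so 365 − 339 = 26 days remain in 2283.
Full years 2284–2321: 29 common + 9 leap = 29×365 + 9×366 = 13879 days.
Total: 26 + 13879 + 89 = 13994 days.

13994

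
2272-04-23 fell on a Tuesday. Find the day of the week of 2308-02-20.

From April 23, 2272 to April 23, 2307: 35 years, of which 7 contain a Feb 29 — 28×365 + 7×366 = 12782 days.
(2300 is not a leap year (divisible by 100 but not 400).)
April 2307: 30 − 23 = 7 days remain.
Then 9 full months totalling 276 days.
February 1–20, 2308: 20 days (2308 is a leap year).
Residual: 303 days.
Total: 13085 days.
13085 mod 7 = 2, so 2 days after Tuesday is Thursday.

Thursday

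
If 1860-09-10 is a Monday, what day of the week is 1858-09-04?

Saturday

Count forward from the earlier date (September 4, 1858) to the later (September 10, 1860):
September 4, 1858 → September 4, 1859: 365 days.
September 4, 1859 → September 4, 1860: 366 days (1860 is a leap year).
Within September 1860: 10 − 4 = 6 days.
Total: 737 days.
737 mod 7 = 2, so 2 days before Monday is Saturday.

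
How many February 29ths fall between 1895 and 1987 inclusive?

22

Years divisible by 4: 1896, 1900, …, 1984 — 23 in all.
Of these, 1900 is divisible by 100 but not 400, so not leap.
Leap years: 23 − 1 = 22.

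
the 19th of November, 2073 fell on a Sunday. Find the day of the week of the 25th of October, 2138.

Day-of-year of November 19, 2073: 323.
Day-of-year of October 25, 2138: 298.
2073 has 365 days, so 365 − 323 = 42 days remain in 2073.
Full years 2074–2137: 49 common + 15 leap = 49×365 + 15×366 = 23375 days.
Total: 42 + 23375 + 298 = 23715 days.
23715 mod 7 = 6, so 6 days after Sunday is Saturday.

Saturday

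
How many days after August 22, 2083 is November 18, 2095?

From August 22, 2083 to August 22, 2095: 12 years, of which 3 contain a Feb 29 — 9×365 + 3×366 = 4383 days.
August 2095: 31 − 22 = 9 days remain.
Then September (30), October (31): 30 + 31 = 61 days.
November 1–18, 2095: 18 days.
Residual: 88 days.
Total: 4471 days.

4471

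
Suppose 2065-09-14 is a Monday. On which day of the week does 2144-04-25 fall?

Saturday

Day-of-year of September 14, 2065: 257.
Day-of-year of April 25, 2144: 116.
2065 has 365 days, so 365 − 257 = 108 days remain in 2065.
Full years 2066–2143: 60 common + 18 leap = 60×365 + 18×366 = 28488 days.
Total: 108 + 28488 + 116 = 28712 days.
28712 mod 7 = 5, so 5 days after Monday is Saturday.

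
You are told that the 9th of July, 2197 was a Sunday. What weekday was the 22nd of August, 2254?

Tuesday

From July 9, 2197 to July 9, 2254: 57 years, of which 13 contain a Feb 29 — 44×365 + 13×366 = 20818 days.
(2200 is not a leap year (divisible by 100 but not 400).)
July 2254: 31 − 9 = 22 days remain.
August 1–22, 2254: 22 days.
Residual: 44 days.
Total: 20862 days.
20862 mod 7 = 2, so 2 days after Sunday is Tuesday.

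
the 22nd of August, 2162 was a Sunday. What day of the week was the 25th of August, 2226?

Friday

Day-of-year of August 22, 2162: 234.
Day-of-year of August 25, 2226: 237.
2162 has 365 days, so 365 − 234 = 131 days remain in 2162.
Full years 2163–2225: 48 common + 15 leap = 48×365 + 15×366 = 23010 days.
Total: 131 + 23010 + 237 = 23378 days.
23378 mod 7 = 5, so 5 days after Sunday is Friday.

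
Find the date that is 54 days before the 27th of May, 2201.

the 3rd of April, 2201

Count 54 days before May 27, 2201:
April 2201: 30 − 3 = 27 days remain.
May 1–27, 2201: 27 days.
Total: 27 + 27 = 54 days.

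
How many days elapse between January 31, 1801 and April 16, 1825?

8841

From January 31, 1801 to January 31, 1825: 24 years, of which 6 contain a Feb 29 — 18×365 + 6×366 = 8766 days.
January 1825: 31 − 31 = 0 days remain.
Then February 1825 (28), March (31): 28 + 31 = 59 days.
April 1–16, 1825: 16 days.
Residual: 75 days.
Total: 8841 days.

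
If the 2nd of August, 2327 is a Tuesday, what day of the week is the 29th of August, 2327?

Within August 2327: 29 − 2 = 27 days.
27 mod 7 = 6, so 6 days after Tuesday is Monday.

Monday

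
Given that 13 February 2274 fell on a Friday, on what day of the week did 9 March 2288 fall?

Friday

From February 13, 2274 to February 13, 2288: 14 years, of which 3 contain a Feb 29 — 11×365 + 3×366 = 5113 days.
February 2288: 29 − 13 = 16 days remain (2288 is a leap year, so February has 29 days).
March 1–9, 2288: 9 days.
Residual: 25 days.
Total: 5138 days.
5138 is a multiple of 7, so 9 March 2288 falls on the same weekday: Friday.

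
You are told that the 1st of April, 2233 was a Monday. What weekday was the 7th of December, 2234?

Sunday

Day-of-year of April 1, 2233: 91.
Day-of-year of December 7, 2234: 341.
2233 has 365 days, so 365 − 91 = 274 days remain in 2233.
Total: 274 + 341 = 615 days.
615 mod 7 = 6, so 6 days after Monday is Sunday.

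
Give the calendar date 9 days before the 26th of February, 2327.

the 17th of February, 2327

Count 9 days before February 26, 2327:
Within February 2327: 26 − 17 = 9 days.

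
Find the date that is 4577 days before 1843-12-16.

1831-06-05

Count 4577 days before December 16, 1843:
Day-of-year of June 5, 1831: 156.
Day-of-year of December 16, 1843: 350.
1831 has 365 days, so 365 − 156 = 209 days remain in 1831.
Full years 1832–1842: 8 common + 3 leap = 8×365 + 3×366 = 4018 days.
Total: 209 + 4018 + 350 = 4577 days.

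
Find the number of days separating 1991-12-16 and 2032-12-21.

14981

From December 16, 1991 to December 16, 2032: 41 years, of which 11 contain a Feb 29 — 30×365 + 11×366 = 14976 days.
(2000 is a leap year (divisible by 400).)
Within December 2032: 21 − 16 = 5 days.
Total: 14981 days.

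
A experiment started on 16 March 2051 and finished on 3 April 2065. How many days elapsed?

Day-of-year of March 16, 2051: 75.
Day-of-year of April 3, 2065: 93.
2051 has 365 days, so 365 − 75 = 290 days remain in 2051.
Full years 2052–2064: 9 common + 4 leap = 9×365 + 4×366 = 4749 days.
Total: 290 + 4749 + 93 = 5132 days.

5132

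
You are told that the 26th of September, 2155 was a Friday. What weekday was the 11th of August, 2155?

Monday

Count forward from the earlier date (August 11, 2155) to the later (September 26, 2155):
August 2155: 31 − 11 = 20 days remain.
September 1–26, 2155: 26 days.
Total: 20 + 26 = 46 days.
46 mod 7 = 4, so 4 days before Friday is Monday.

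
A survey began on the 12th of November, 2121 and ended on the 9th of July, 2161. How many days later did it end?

Day-of-year of November 12, 2121: 316.
Day-of-year of July 9, 2161: 190.
2121 has 365 days, so 365 − 316 = 49 days remain in 2121.
Full years 2122–2160: 29 common + 10 leap = 29×365 + 10×366 = 14245 days.
Total: 49 + 14245 + 190 = 14484 days.

14484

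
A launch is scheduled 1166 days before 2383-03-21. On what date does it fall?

2380-01-10

Count 1166 days before March 21, 2383:
January 10, 2380 → January 10, 2381: 366 days (2380 is a leap year).
January 10, 2381 → January 10, 2382: 365 days.
January 10, 2382 → January 10, 2383: 365 days.
January 2383: 31 − 10 = 21 days remain.
Then February 2383 (28): 28 days.
March 1–21, 2383: 21 days.
Residual: 70 days.
Total: 1166 days.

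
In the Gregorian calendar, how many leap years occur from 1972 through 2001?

8

Years divisible by 4 in [1972, 2001]: 1972, 1976, 1980, 1984, 1988, 1992, 1996, 2000.
2000 is divisible by 400, so still leap.
No century exceptions apply. Count: 8.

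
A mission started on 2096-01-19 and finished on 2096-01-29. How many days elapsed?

Within January 2096: 29 − 19 = 10 days.

10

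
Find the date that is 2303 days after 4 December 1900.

26 March 1907

Count 2303 days after December 4, 1900:
Day-of-year of December 4, 1900: 338.
Day-of-year of March 26, 1907: 85.
1900 has 365 days, so 365 − 338 = 27 days remain in 1900.
Full years: 1901: 365; 1902: 365; 1903: 365; 1904: 366; 1905: 365; 1906: 365. Sum = 2191.
Total: 27 + 2191 + 85 = 2303 days.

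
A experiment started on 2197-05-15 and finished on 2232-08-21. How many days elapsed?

Day-of-year of May 15, 2197: 135.
Day-of-year of August 21, 2232: 234.
2197 has 365 days, so 365 − 135 = 230 days remain in 2197.
Full years 2198–2231: 27 common + 7 leap = 27×365 + 7×366 = 12417 days.
Total: 230 + 12417 + 234 = 12881 days.

12881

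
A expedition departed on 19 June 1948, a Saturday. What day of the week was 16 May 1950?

Tuesday

June 1948: 30 − 19 = 11 days remain.
Then 22 full months totalling 669 days.
May 1–16, 1950: 16 days.
Total: 11 + 669 + 16 = 696 days.
696 mod 7 = 3, so 3 days after Saturday is Tuesday.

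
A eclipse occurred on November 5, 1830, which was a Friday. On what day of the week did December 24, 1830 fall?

November 1830: 30 − 5 = 25 days remain.
December 1–24, 1830: 24 days.
Total: 25 + 24 = 49 days.
49 is a multiple of 7, so December 24, 1830 falls on the same weekday: Friday.

Friday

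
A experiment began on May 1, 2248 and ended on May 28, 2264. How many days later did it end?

From May 1, 2248 to May 1, 2264: 16 years, of which 4 contain a Feb 29 — 12×365 + 4×366 = 5844 days.
Within May 2264: 28 − 1 = 27 days.
Total: 5871 days.

5871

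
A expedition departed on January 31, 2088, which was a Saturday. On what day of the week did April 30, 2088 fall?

January 2088: 31 − 31 = 0 days remain.
Then February 2088 (29), March (31): 29 + 31 = 60 days.
April 1–30, 2088: 30 days.
Total: 0 + 60 + 30 = 90 days.
90 mod 7 = 6, so 6 days after Saturday is Friday.

Friday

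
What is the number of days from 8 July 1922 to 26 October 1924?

Day-of-year of July 8, 1922: 189.
Day-of-year of October 26, 1924: 300.
1922 has 365 days, so 365 − 189 = 176 days remain in 1922.
Full years: 1923: 365. Sum = 365.
Total: 176 + 365 + 300 = 841 days.

841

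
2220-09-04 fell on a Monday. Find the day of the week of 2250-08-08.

From September 4, 2220 to September 4, 2249: 29 years, of which 7 contain a Feb 29 — 22×365 + 7×366 = 10592 days.
September 2249: 30 − 4 = 26 days remain.
Then 10 full months totalling 304 days.
August 1–8, 2250: 8 days.
Residual: 338 days.
Total: 10930 days.
10930 mod 7 = 3, so 3 days after Monday is Thursday.

Thursday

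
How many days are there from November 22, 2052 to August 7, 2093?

From November 22, 2052 to November 22, 2092: 40 years, of which 10 contain a Feb 29 — 30×365 + 10×366 = 14610 days.
November 2092: 30 − 22 = 8 days remain.
Then December (31), January (31), February 2093 (28), March (31), April (30), May (31), June (30), July (31): 31 + 31 + 28 + 31 + 30 + 31 + 30 + 31 = 243 days.
August 1–7, 2093: 7 days.
Residual: 258 days.
Total: 14868 days.

14868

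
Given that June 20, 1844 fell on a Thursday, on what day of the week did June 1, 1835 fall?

Monday

Count forward from the earlier date (June 1, 1835) to the later (June 20, 1844):
From June 1, 1835 to June 1, 1844: 9 years, of which 3 contain a Feb 29 — 6×365 + 3×366 = 3288 days.
Within June 1844: 20 − 1 = 19 days.
Total: 3307 days.
3307 mod 7 = 3, so 3 days before Thursday is Monday.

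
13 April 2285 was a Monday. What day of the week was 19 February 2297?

From April 13, 2285 to April 13, 2296: 11 years, of which 3 contain a Feb 29 — 8×365 + 3×366 = 4018 days.
April 2296: 30 − 13 = 17 days remain.
Then 9 full months totalling 276 days.
February 1–19, 2297: 19 days (2297 is not a leap year).
Residual: 312 days.
Total: 4330 days.
4330 mod 7 = 4, so 4 days after Monday is Friday.

Friday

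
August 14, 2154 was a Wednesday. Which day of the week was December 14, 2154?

Saturday

August 2154: 31 − 14 = 17 days remain.
Then September (30), October (31), November (30): 30 + 31 + 30 = 91 days.
December 1–14, 2154: 14 days.
Total: 17 + 91 + 14 = 122 days.
122 mod 7 = 3, so 3 days after Wednesday is Saturday.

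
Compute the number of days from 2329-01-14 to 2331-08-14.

942

Day-of-year of January 14, 2329: 14.
Day-of-year of August 14, 2331: 226.
2329 has 365 days, so 365 − 14 = 351 days remain in 2329.
Full years: 2330: 365. Sum = 365.
Total: 351 + 365 + 226 = 942 days.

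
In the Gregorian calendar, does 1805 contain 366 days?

No

1805 is not a leap year.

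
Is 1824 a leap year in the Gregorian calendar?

1824 is a leap year.

Yes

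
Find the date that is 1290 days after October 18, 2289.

April 30, 2293

Count 1290 days after October 18, 2289:
October 18, 2289 → October 18, 2290: 365 days.
October 18, 2290 → October 18, 2291: 365 days.
October 18, 2291 → October 18, 2292: 366 days (2292 is a leap year).
October 2292: 31 − 18 = 13 days remain.
Then November (30), December (31), January (31), February 2293 (28), March (31): 30 + 31 + 31 + 28 + 31 = 151 days.
April 1–30, 2293: 30 days.
Residual: 194 days.
Total: 1290 days.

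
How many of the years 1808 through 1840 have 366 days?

Years divisible by 4 in [1808, 1840]: 1808, 1812, 1816, 1820, 1824, 1828, 1832, 1836, 1840.
No century exceptions apply. Count: 9.

9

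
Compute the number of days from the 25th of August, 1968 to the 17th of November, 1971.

Day-of-year of August 25, 1968: 238.
Day-of-year of November 17, 1971: 321.
1968 has 366 days, so 366 − 238 = 128 days remain in 1968.
Full years: 1969: 365; 1970: 365. Sum = 730.
Total: 128 + 730 + 321 = 1179 days.

1179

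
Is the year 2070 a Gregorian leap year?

2070 is not a leap year.

No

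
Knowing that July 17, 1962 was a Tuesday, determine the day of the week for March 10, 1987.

Day-of-year of July 17, 1962: 198.
Day-of-year of March 10, 1987: 69.
1962 has 365 days, so 365 − 198 = 167 days remain in 1962.
Full years 1963–1986: 18 common + 6 leap = 18×365 + 6×366 = 8766 days.
Total: 167 + 8766 + 69 = 9002 days.
9002 is a multiple of 7, so March 10, 1987 falls on the same weekday: Tuesday.

Tuesday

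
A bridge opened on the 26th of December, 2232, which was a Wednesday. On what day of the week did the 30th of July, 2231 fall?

Saturday

Count forward from the earlier date (July 30, 2231) to the later (December 26, 2232):
Day-of-year of July 30, 2231: 211.
Day-of-year of December 26, 2232: 361.
2231 has 365 days, so 365 − 211 = 154 days remain in 2231.
Total: 154 + 361 = 515 days.
515 mod 7 = 4, so 4 days before Wednesday is Saturday.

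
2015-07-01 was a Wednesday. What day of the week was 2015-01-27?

Tuesday

Count forward from the earlier date (January 27, 2015) to the later (July 1, 2015):
January 2015: 31 − 27 = 4 days remain.
Then February 2015 (28), March (31), April (30), May (31), June (30): 28 + 31 + 30 + 31 + 30 = 150 days.
July 1, 2015: 1 day.
Total: 4 + 150 + 1 = 155 days.
155 mod 7 = 1, so 1 day before Wednesday is Tuesday.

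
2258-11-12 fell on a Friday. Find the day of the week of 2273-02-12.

Wednesday

Day-of-year of November 12, 2258: 316.
Day-of-year of February 12, 2273: 43.
2258 has 365 days, so 365 − 316 = 49 days remain in 2258.
Full years 2259–2272: 10 common + 4 leap = 10×365 + 4×366 = 5114 days.
Total: 49 + 5114 + 43 = 5206 days.
5206 mod 7 = 5, so 5 days after Friday is Wednesday.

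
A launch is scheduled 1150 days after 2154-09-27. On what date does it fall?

2157-11-20

Count 1150 days after September 27, 2154:
Day-of-year of September 27, 2154: 270.
Day-of-year of November 20, 2157: 324.
2154 has 365 days, so 365 − 270 = 95 days remain in 2154.
Full years: 2155: 365; 2156: 366. Sum = 731.
Total: 95 + 731 + 324 = 1150 days.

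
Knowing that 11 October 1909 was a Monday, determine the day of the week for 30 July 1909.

Count forward from the earlier date (July 30, 1909) to the later (October 11, 1909):
July 1909: 31 − 30 = 1 day remains.
Then August (31), September (30): 31 + 30 = 61 days.
October 1–11, 1909: 11 days.
Total: 1 + 61 + 11 = 73 days.
73 mod 7 = 3, so 3 days before Monday is Friday.

Friday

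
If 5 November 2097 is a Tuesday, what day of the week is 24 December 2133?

Thursday

From November 5, 2097 to November 5, 2133: 36 years, of which 8 contain a Feb 29 — 28×365 + 8×366 = 13148 days.
(2100 is not a leap year (divisible by 100 but not 400).)
November 2133: 30 − 5 = 25 days remain.
December 1–24, 2133: 24 days.
Residual: 49 days.
Total: 13197 days.
13197 mod 7 = 2, so 2 days after Tuesday is Thursday.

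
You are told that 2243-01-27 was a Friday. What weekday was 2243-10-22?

January 2243: 31 − 27 = 4 days remain.
Then February 2243 (28), March (31), April (30), May (31), June (30), July (31), August (31), September (30): 28 + 31 + 30 + 31 + 30 + 31 + 31 + 30 = 242 days.
October 1–22, 2243: 22 days.
Total: 4 + 242 + 22 = 268 days.
268 mod 7 = 2, so 2 days after Friday is Sunday.

Sunday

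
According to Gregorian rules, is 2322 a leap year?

2322 is not a leap year.

No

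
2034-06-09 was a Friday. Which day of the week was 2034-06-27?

Within June 2034: 27 − 9 = 18 days.
18 mod 7 = 4, so 4 days after Friday is Tuesday.

Tuesday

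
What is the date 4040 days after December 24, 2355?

January 15, 2367

Count 4040 days after December 24, 2355:
Day-of-year of December 24, 2355: 358.
Day-of-year of January 15, 2367: 15.
2355 has 365 days, so 365 − 358 = 7 days remain in 2355.
Full years 2356–2366: 8 common + 3 leap = 8×365 + 3×366 = 4018 days.
Total: 7 + 4018 + 15 = 4040 days.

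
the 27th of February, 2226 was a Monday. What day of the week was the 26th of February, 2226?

Sunday

Count forward from the earlier date (February 26, 2226) to the later (February 27, 2226):
Within February 2226: 27 − 26 = 1 day.
1 mod 7 = 1, so 1 day before Monday is Sunday.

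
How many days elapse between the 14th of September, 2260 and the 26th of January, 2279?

From September 14, 2260 to September 14, 2278: 18 years, of which 4 contain a Feb 29 — 14×365 + 4×366 = 6574 days.
September 2278: 30 − 14 = 16 days remain.
Then October (31), November (30), December (31): 31 + 30 + 31 = 92 days.
January 1–26, 2279: 26 days.
Residual: 134 days.
Total: 6708 days.

6708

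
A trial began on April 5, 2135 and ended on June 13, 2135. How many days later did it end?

April 2135: 30 − 5 = 25 days remain.
Then May (31): 31 days.
June 1–13, 2135: 13 days.
Total: 25 + 31 + 13 = 69 days.

69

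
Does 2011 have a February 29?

2011 is not a leap year.

No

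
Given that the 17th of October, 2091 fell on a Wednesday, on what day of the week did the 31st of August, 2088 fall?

Tuesday

Count forward from the earlier date (August 31, 2088) to the later (October 17, 2091):
Day-of-year of August 31, 2088: 244.
Day-of-year of October 17, 2091: 290.
2088 has 366 days, so 366 − 244 = 122 days remain in 2088.
Full years: 2089: 365; 2090: 365. Sum = 730.
Total: 122 + 730 + 290 = 1142 days.
1142 mod 7 = 1, so 1 day before Wednesday is Tuesday.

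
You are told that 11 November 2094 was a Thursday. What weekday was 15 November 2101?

Tuesday

From November 11, 2094 to November 11, 2101: 7 years, of which 1 contains a Feb 29 — 6×365 + 1×366 = 2556 days.
(2100 is not a leap year (divisible by 100 but not 400).)
Within November 2101: 15 − 11 = 4 days.
Total: 2560 days.
2560 mod 7 = 5, so 5 days after Thursday is Tuesday.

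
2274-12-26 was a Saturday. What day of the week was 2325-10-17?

Saturday

From December 26, 2274 to December 26, 2324: 50 years, of which 12 contain a Feb 29 — 38×365 + 12×366 = 18262 days.
(2300 is not a leap year (divisible by 100 but not 400).)
December 2324: 31 − 26 = 5 days remain.
Then 9 full months totalling 273 days.
October 1–17, 2325: 17 days.
Residual: 295 days.
Total: 18557 days.
18557 is a multiple of 7, so 2325-10-17 falls on the same weekday: Saturday.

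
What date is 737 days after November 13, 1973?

November 20, 1975

Count 737 days after November 13, 1973:
Day-of-year of November 13, 1973: 317.
Day-of-year of November 20, 1975: 324.
1973 has 365 days, so 365 − 317 = 48 days remain in 1973.
Full years: 1974: 365. Sum = 365.
Total: 48 + 365 + 324 = 737 days.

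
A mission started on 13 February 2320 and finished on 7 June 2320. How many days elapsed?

February 2320: 29 − 13 = 16 days remain (2320 is a leap year, so February has 29 days).
Then March (31), April (30), May (31): 31 + 30 + 31 = 92 days.
June 1–7, 2320: 7 days.
Total: 16 + 92 + 7 = 115 days.

115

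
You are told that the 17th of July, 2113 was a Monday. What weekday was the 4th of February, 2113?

Count forward from the earlier date (February 4, 2113) to the later (July 17, 2113):
February 2113: 28 − 4 = 24 days remain (2113 is not a leap year, so February has 28 days).
Then March (31), April (30), May (31), June (30): 31 + 30 + 31 + 30 = 122 days.
July 1–17, 2113: 17 days.
Total: 24 + 122 + 17 = 163 days.
163 mod 7 = 2, so 2 days before Monday is Saturday.

Saturday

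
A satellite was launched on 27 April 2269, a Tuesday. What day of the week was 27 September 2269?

April 2269: 30 − 27 = 3 days remain.
Then May (31), June (30), July (31), August (31): 31 + 30 + 31 + 31 = 123 days.
September 1–27, 2269: 27 days.
Total: 3 + 123 + 27 = 153 days.
153 mod 7 = 6, so 6 days after Tuesday is Monday.

Monday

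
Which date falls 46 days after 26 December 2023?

10 February 2024

Count 46 days after December 26, 2023:
Day-of-year of December 26, 2023: 360.
Day-of-year of February 10, 2024: 41.
2023 has 365 days, so 365 − 360 = 5 days remain in 2023.
Total: 5 + 41 = 46 days.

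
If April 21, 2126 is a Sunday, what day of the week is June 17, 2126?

April 2126: 30 − 21 = 9 days remain.
Then May (31): 31 days.
June 1–17, 2126: 17 days.
Total: 9 + 31 + 17 = 57 days.
57 mod 7 = 1, so 1 day after Sunday is Monday.

Monday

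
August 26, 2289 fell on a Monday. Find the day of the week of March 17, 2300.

Saturday

Day-of-year of August 26, 2289: 238.
Day-of-year of March 17, 2300: 76.
2289 has 365 days, so 365 − 238 = 127 days remain in 2289.
Full years 2290–2299: 8 common + 2 leap = 8×365 + 2×366 = 3652 days.
Total: 127 + 3652 + 76 = 3855 days.
3855 mod 7 = 5, so 5 days after Monday is Saturday.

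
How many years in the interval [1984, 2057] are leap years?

Years divisible by 4: 1984, 1988, …, 2056 — 19 in all.
2000 is divisible by 400, so still leap.
No century exceptions apply. Count: 19.

19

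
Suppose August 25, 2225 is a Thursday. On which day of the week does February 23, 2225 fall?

Wednesday

Count forward from the earlier date (February 23, 2225) to the later (August 25, 2225):
February 2225: 28 − 23 = 5 days remain (2225 is not a leap year, so February has 28 days).
Then March (31), April (30), May (31), June (30), July (31): 31 + 30 + 31 + 30 + 31 = 153 days.
August 1–25, 2225: 25 days.
Total: 5 + 153 + 25 = 183 days.
183 mod 7 = 1, so 1 day before Thursday is Wednesday.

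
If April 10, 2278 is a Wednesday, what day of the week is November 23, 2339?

Thursday

From April 10, 2278 to April 10, 2339: 61 years, of which 14 contain a Feb 29 — 47×365 + 14×366 = 22279 days.
(2300 is not a leap year (divisible by 100 but not 400).)
April 2339: 30 − 10 = 20 days remain.
Then May (31), June (30), July (31), August (31), September (30), October (31): 31 + 30 + 31 + 31 + 30 + 31 = 184 days.
November 1–23, 2339: 23 days.
Residual: 227 days.
Total: 22506 days.
22506 mod 7 = 1, so 1 day after Wednesday is Thursday.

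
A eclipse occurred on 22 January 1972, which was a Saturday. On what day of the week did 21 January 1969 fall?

Count forward from the earlier date (January 21, 1969) to the later (January 22, 1972):
January 21, 1969 → January 21, 1970: 365 days.
January 21, 1970 → January 21, 1971: 365 days.
January 21, 1971 → January 21, 1972: 365 days.
Within January 1972: 22 − 21 = 1 day.
Total: 1096 days.
1096 mod 7 = 4, so 4 days before Saturday is Tuesday.

Tuesday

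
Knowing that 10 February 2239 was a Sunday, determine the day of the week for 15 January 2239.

Count forward from the earlier date (January 15, 2239) to the later (February 10, 2239):
January 2239: 31 − 15 = 16 days remain.
February 1–10, 2239: 10 days (2239 is not a leap year).
Total: 16 + 10 = 26 days.
26 mod 7 = 5, so 5 days before Sunday is Tuesday.

Tuesday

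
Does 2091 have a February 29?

No

2091 is not a leap year.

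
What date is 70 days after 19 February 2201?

30 April 2201

Count 70 days after February 19, 2201:
February 2201: 28 − 19 = 9 days remain (2201 is not a leap year, so February has 28 days).
Then March (31): 31 days.
April 1–30, 2201: 30 days.
Total: 9 + 31 + 30 = 70 days.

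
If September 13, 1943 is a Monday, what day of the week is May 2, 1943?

Count forward from the earlier date (May 2, 1943) to the later (September 13, 1943):
May 1943: 31 − 2 = 29 days remain.
Then June (30), July (31), August (31): 30 + 31 + 31 = 92 days.
September 1–13, 1943: 13 days.
Total: 29 + 92 + 13 = 134 days.
134 mod 7 = 1, so 1 day before Monday is Sunday.

Sunday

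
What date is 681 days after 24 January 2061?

6 December 2062

Count 681 days after January 24, 2061:
Day-of-year of January 24, 2061: 24.
Day-of-year of December 6, 2062: 340.
2061 has 365 days, so 365 − 24 = 341 days remain in 2061.
Total: 341 + 340 = 681 days.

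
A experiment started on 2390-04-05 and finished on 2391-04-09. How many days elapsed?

369

April 2390: 30 − 5 = 25 days remain.
Then 11 full months totalling 335 days.
April 1–9, 2391: 9 days.
Total: 25 + 335 + 9 = 369 days.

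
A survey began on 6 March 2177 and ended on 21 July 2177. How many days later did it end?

137

March 2177: 31 − 6 = 25 days remain.
Then April (30), May (31), June (30): 30 + 31 + 30 = 91 days.
July 1–21, 2177: 21 days.
Total: 25 + 91 + 21 = 137 days.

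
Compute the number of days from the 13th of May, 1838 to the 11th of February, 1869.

11232

Day-of-year of May 13, 1838: 133.
Day-of-year of February 11, 1869: 42.
1838 has 365 days, so 365 − 133 = 232 days remain in 1838.
Full years 1839–1868: 22 common + 8 leap = 22×365 + 8×366 = 10958 days.
Total: 232 + 10958 + 42 = 11232 days.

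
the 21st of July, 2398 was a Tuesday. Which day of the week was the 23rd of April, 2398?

Count forward from the earlier date (April 23, 2398) to the later (July 21, 2398):
April 2398: 30 − 23 = 7 days remain.
Then May (31), June (30): 31 + 30 = 61 days.
July 1–21, 2398: 21 days.
Total: 7 + 61 + 21 = 89 days.
89 mod 7 = 5, so 5 days before Tuesday is Thursday.

Thursday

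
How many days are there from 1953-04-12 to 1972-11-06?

7148

Day-of-year of April 12, 1953: 102.
Day-of-year of November 6, 1972: 311.
1953 has 365 days, so 365 − 102 = 263 days remain in 1953.
Full years 1954–1971: 14 common + 4 leap = 14×365 + 4×366 = 6574 days.
Total: 263 + 6574 + 311 = 7148 days.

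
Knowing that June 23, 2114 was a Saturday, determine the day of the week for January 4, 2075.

Friday

Count forward from the earlier date (January 4, 2075) to the later (June 23, 2114):
Day-of-year of January 4, 2075: 4.
Day-of-year of June 23, 2114: 174.
2075 has 365 days, so 365 − 4 = 361 days remain in 2075.
Full years 2076–2113: 29 common + 9 leap = 29×365 + 9×366 = 13879 days.
Total: 361 + 13879 + 174 = 14414 days.
14414 mod 7 = 1, so 1 day before Saturday is Friday.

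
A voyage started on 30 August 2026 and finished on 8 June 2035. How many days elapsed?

3204

Day-of-year of August 30, 2026: 242.
Day-of-year of June 8, 2035: 159.
2026 has 365 days, so 365 − 242 = 123 days remain in 2026.
Full years 2027–2034: 6 common + 2 leap = 6×365 + 2×366 = 2922 days.
Total: 123 + 2922 + 159 = 3204 days.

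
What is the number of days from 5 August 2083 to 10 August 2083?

5

Within August 2083: 10 − 5 = 5 days.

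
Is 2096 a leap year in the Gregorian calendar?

Yes

2096 is a leap year.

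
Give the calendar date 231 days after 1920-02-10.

1920-09-28

Count 231 days after February 10, 1920:
February 1920: 29 − 10 = 19 days remain (1920 is a leap year, so February has 29 days).
Then March (31), April (30), May (31), June (30), July (31), August (31): 31 + 30 + 31 + 30 + 31 + 31 = 184 days.
September 1–28, 1920: 28 days.
Total: 19 + 184 + 28 = 231 days.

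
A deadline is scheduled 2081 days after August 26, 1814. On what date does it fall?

May 7, 1820

Count 2081 days after August 26, 1814:
August 26, 1814 → August 26, 1815: 365 days.
August 26, 1815 → August 26, 1816: 366 days (1816 is a leap year).
August 26, 1816 → August 26, 1817: 365 days.
August 26, 1817 → August 26, 1818: 365 days.
August 26, 1818 → August 26, 1819: 365 days.
August 1819: 31 − 26 = 5 days remain.
Then September (30), October (31), November (30), December (31), January (31), February 1820 (29), March (31), April (30): 30 + 31 + 30 + 31 + 31 + 29 + 31 + 30 = 243 days.
May 1–7, 1820: 7 days.
Residual: 255 days.
Total: 2081 days.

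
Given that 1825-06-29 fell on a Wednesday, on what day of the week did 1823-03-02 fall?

Count forward from the earlier date (March 2, 1823) to the later (June 29, 1825):
March 2, 1823 → March 2, 1824: 366 days (1824 is a leap year).
March 2, 1824 → March 2, 1825: 365 days.
March 1825: 31 − 2 = 29 days remain.
Then April (30), May (31): 30 + 31 = 61 days.
June 1–29, 1825: 29 days.
Residual: 119 days.
Total: 850 days.
850 mod 7 = 3, so 3 days before Wednesday is Sunday.

Sunday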